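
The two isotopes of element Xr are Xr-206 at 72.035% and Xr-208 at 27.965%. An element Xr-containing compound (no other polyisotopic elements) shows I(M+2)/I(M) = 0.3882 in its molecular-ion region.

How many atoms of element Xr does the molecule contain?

The M+2/M ratio from n Xr atoms is n · q/p = n · 0.27965/0.72035.
n = 0.3882 × 0.72035/0.27965 = 1.00 ≈ 1

1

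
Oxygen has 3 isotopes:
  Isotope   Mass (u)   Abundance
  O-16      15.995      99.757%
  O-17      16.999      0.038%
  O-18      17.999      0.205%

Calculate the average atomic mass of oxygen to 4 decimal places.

15.9995 u

Ar = Σ fᵢ·mᵢ = 0.99757 × 15.995 + 0.00038 × 16.999 + 0.00205 × 17.999
= 15.95613 + 0.00646 + 0.03690 = 15.99949 u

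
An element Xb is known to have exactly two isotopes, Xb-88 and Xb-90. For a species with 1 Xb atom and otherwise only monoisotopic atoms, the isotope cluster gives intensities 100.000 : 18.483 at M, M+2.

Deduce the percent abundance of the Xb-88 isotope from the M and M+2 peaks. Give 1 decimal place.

If p is the fraction of Xb that is Xb-88, then I(M+2)/I(M) = [C(1,1)·p^0·(1−p)] / p^1 = 1·(1−p)/p = 18.483/100.000 = 0.1848
(1−p)/p = 0.1848/1 = 0.1848  ⇒  p = 1/(1 + 0.1848) = 0.8440
Xb-88: 84.4%, Xb-90: 15.6%.

84.4%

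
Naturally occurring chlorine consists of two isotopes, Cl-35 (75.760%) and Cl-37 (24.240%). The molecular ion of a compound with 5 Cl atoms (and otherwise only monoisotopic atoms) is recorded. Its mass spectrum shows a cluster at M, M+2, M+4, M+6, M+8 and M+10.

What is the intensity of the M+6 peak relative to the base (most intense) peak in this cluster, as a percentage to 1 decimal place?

20.5%

Term probabilities: M 0.2496, M+2 0.3993, M+4 0.2555, M+6 0.0817, M+8 0.0131, M+10 0.0008. Base peak = M+2.
P(M+2) = C(5,1) × 0.75760^4 × 0.24240^1 = 5 × 0.32942751 × 0.2424 = 0.399266 (base)
P(M+6) = C(5,3) × 0.75760^2 × 0.24240^3 = 10 × 0.57395776 × 0.01424288 = 0.081748
Relative intensity = 0.081748 / 0.399266 × 100 = 20.5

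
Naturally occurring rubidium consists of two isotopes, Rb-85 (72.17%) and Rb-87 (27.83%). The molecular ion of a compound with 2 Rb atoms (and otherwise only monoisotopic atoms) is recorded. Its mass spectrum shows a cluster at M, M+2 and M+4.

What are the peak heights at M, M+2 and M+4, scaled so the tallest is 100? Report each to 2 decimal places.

The 2 Rb atoms are independent, so intensities follow the terms of (0.7217 + 0.2783)^2.
P(M) = 0.7217^2 = 0.520851
P(M+2) = 2 × 0.7217^1 × 0.2783^1 = 0.401698
P(M+4) = 0.2783^2 = 0.077451
The M peak is largest (0.520851); scaling to 100 gives 100.00 : 77.12 : 14.87.

100.00 : 77.12 : 14.87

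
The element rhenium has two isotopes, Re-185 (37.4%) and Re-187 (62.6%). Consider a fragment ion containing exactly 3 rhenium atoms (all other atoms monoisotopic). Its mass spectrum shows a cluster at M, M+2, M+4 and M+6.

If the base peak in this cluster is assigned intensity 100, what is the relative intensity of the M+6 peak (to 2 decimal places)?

(0.374 + 0.626)^3 gives M 0.0523, M+2 0.2627, M+4 0.4397, M+6 0.2453; the largest is M+4.
P(M+4) = C(3,2) × 0.374^1 × 0.626^2 = 3 × 0.3740 × 0.391876 = 0.439685 (base)
P(M+6) = C(3,3) × 0.374^0 × 0.626^3 = 1 × 1.0000 × 0.24531438 = 0.245314
Relative intensity = 0.245314 / 0.439685 × 100 = 55.79

55.79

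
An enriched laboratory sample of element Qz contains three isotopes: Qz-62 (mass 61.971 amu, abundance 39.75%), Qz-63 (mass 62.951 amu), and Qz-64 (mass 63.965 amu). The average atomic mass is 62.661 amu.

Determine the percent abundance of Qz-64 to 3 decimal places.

The remaining 60.25% is split between Qz-63 (fraction x) and Qz-64 (fraction 0.6025 − x).
Substituting: 62.951x + 63.965(0.6025 − x) = 38.0275275
(62.951 − 63.965)x = -0.511385  ⇒  x = 0.50432, y = 0.09818
Qz-63: 50.432%, Qz-64: 9.818%.

9.818%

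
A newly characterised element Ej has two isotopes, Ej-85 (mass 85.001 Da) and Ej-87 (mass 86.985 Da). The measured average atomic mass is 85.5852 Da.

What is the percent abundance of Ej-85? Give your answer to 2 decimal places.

70.55%

Writing the weighted mean with unknown fraction x of Ej-85:
85.001·x + 86.985·(1 − x) = 85.5852
(85.001 − 86.985)·x = 85.5852 − 86.985
x = -1.3998 / -1.984 = 0.70554 → 70.55% Ej-85, 29.45% Ej-87.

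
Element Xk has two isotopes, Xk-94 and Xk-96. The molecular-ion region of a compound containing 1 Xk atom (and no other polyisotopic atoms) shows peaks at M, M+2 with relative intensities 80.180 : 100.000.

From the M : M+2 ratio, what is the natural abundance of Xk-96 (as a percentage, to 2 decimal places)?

55.50%

If p is the fraction of Xk that is Xk-94, then I(M+2)/I(M) = [C(1,1)·p^0·(1−p)] / p^1 = 1·(1−p)/p = 100.000/80.180 = 1.2472
(1−p)/p = 1.2472/1 = 1.2472  ⇒  p = 1/(1 + 1.2472) = 0.4450
Xk-94: 44.50%, Xk-96: 55.50%.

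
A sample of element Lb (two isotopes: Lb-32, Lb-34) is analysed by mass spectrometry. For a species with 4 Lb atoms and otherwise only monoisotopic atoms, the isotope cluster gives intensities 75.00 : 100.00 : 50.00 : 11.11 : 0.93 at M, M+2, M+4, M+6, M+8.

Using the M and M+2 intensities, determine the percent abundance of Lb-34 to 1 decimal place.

25.0%

If p is the fraction of Lb that is Lb-32, then I(M+2)/I(M) = [C(4,1)·p^3·(1−p)] / p^4 = 4·(1−p)/p = 100.00/75.00 = 1.3333
(1−p)/p = 1.3333/4 = 0.3333  ⇒  p = 1/(1 + 0.3333) = 0.7500
Lb-32: 75.0%, Lb-34: 25.0%.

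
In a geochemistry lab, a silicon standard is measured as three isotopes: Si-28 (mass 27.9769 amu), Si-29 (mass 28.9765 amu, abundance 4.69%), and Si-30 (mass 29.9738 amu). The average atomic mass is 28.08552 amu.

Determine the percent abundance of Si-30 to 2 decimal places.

Let x and y be the fractions of Si-28 and Si-30. Then x + y = 1 − 0.0469 = 0.9531 and 27.9769x + 29.9738y = 28.08552 − 0.0469×28.9765 = 26.72652215.
Substituting: 27.9769x + 29.9738(0.9531 − x) = 26.72652215
(27.9769 − 29.9738)x = -1.84150663  ⇒  x = 0.92218, y = 0.03092
Si-28: 92.22%, Si-30: 3.09%.

3.09%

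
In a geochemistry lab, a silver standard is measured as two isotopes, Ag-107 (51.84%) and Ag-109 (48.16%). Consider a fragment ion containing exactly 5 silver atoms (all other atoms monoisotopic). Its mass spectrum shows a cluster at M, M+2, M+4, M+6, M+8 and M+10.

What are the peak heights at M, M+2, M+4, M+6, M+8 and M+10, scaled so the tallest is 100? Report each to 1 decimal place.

11.6 : 53.8 : 100.0 : 92.9 : 43.2 : 8.0

Expanding (0.5184 + 0.4816)^5:
P(M) = 0.5184^5 = 0.037439
P(M+2) = 5 × 0.5184^4 × 0.4816^1 = 0.173907
P(M+4) = 10 × 0.5184^3 × 0.4816^2 = 0.323123
P(M+6) = 10 × 0.5184^2 × 0.4816^3 = 0.300185
P(M+8) = 5 × 0.5184^1 × 0.4816^4 = 0.139438
P(M+10) = 0.4816^5 = 0.025908
The M+4 peak is largest (0.323123); scaling to 100 gives 11.6 : 53.8 : 100.0 : 92.9 : 43.2 : 8.0.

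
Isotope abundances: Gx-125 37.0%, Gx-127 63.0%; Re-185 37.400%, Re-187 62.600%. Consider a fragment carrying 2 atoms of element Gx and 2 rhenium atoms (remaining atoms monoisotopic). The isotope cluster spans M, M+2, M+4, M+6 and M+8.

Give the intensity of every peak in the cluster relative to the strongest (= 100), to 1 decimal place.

Element Gx pattern (n=2): 0.1369 : 0.4662 : 0.3969
Rhenium pattern (n=2): 0.139876 : 0.468248 : 0.391876
Convolve the two distributions (both contribute in 2-u steps):
  M: 0.1369×0.139876 = 0.019149
  M+2: 0.1369×0.468248 + 0.4662×0.139876 = 0.129313
  M+4: 0.1369×0.391876 + 0.4662×0.468248 + 0.3969×0.139876 = 0.327462
  M+6: 0.4662×0.391876 + 0.3969×0.468248 = 0.368540
  M+8: 0.3969×0.391876 = 0.155536
Scale to base peak (0.368540) = 100: 5.2 : 35.1 : 88.9 : 100.0 : 42.2

5.2 : 35.1 : 88.9 : 100.0 : 42.2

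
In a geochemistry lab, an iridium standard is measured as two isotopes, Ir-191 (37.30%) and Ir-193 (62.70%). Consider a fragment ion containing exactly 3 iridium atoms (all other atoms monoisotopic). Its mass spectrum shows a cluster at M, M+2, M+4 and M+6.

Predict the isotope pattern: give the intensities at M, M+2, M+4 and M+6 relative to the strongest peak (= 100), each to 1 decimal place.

Expanding (0.3730 + 0.6270)^3:
P(M) = 0.3730^3 = 0.051895
P(M+2) = 3 × 0.3730^2 × 0.6270^1 = 0.261702
P(M+4) = 3 × 0.3730^1 × 0.6270^2 = 0.439911
P(M+6) = 0.6270^3 = 0.246492
The M+4 peak is largest (0.439911); scaling to 100 gives 11.8 : 59.5 : 100.0 : 56.0.

11.8 : 59.5 : 100.0 : 56.0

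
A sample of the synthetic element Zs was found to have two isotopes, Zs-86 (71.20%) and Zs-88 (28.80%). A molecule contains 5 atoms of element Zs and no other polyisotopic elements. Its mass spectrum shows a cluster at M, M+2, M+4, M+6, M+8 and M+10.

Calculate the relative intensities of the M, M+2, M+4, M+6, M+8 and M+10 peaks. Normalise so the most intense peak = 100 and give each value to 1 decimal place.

Expanding (0.7120 + 0.2880)^5:
P(M) = 0.7120^5 = 0.182978
P(M+2) = 5 × 0.7120^4 × 0.2880^1 = 0.370069
P(M+4) = 10 × 0.7120^3 × 0.2880^2 = 0.299381
P(M+6) = 10 × 0.7120^2 × 0.2880^3 = 0.121098
P(M+8) = 5 × 0.7120^1 × 0.2880^4 = 0.024492
P(M+10) = 0.2880^5 = 0.001981
The M+2 peak is largest (0.370069); scaling to 100 gives 49.4 : 100.0 : 80.9 : 32.7 : 6.6 : 0.5.

49.4 : 100.0 : 80.9 : 32.7 : 6.6 : 0.5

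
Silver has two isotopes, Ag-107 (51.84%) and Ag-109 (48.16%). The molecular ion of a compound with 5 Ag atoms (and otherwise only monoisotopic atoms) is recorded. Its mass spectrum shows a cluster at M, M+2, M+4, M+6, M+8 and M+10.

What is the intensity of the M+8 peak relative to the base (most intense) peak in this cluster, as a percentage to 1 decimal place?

43.2%

(0.5184 + 0.4816)^5 gives M 0.0374, M+2 0.1739, M+4 0.3231, M+6 0.3002, M+8 0.1394, M+10 0.0259; the largest is M+4.
P(M+4) = C(5,2) × 0.5184^3 × 0.4816^2 = 10 × 0.13931407 × 0.23193856 = 0.323123 (base)
P(M+8) = C(5,4) × 0.5184^1 × 0.4816^4 = 5 × 0.5184 × 0.0537955 = 0.139438
Relative intensity = 0.139438 / 0.323123 × 100 = 43.2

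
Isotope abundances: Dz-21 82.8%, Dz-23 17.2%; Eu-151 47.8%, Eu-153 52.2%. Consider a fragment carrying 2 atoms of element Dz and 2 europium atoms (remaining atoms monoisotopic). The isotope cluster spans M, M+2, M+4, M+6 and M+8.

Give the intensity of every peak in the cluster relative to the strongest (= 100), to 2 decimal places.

Element Dz pattern (n=2): 0.685584 : 0.284832 : 0.029584
Europium pattern (n=2): 0.228484 : 0.499032 : 0.272484
Convolve the two distributions (both contribute in 2-u steps):
  M: 0.685584×0.228484 = 0.156645
  M+2: 0.685584×0.499032 + 0.284832×0.228484 = 0.407208
  M+4: 0.685584×0.272484 + 0.284832×0.499032 + 0.029584×0.228484 = 0.335710
  M+6: 0.284832×0.272484 + 0.029584×0.499032 = 0.092376
  M+8: 0.029584×0.272484 = 0.008061
Scale to base peak (0.407208) = 100: 38.47 : 100.00 : 82.44 : 22.69 : 1.98

38.47 : 100.00 : 82.44 : 22.69 : 1.98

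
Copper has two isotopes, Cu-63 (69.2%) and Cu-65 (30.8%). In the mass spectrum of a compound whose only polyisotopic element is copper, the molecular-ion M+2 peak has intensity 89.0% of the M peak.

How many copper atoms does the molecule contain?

2

For n independent Cu atoms, I(M+2)/I(M) = n · (abundance Cu-65) / (abundance Cu-63) = n · 0.308/0.692.
n = 0.890 × 0.692/0.308 = 2.00 ≈ 2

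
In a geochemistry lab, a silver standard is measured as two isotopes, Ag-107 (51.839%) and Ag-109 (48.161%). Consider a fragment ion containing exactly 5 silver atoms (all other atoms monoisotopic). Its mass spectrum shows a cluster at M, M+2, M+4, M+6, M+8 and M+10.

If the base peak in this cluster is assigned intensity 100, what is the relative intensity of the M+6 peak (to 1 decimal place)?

92.9

(0.51839 + 0.48161)^5 gives M 0.0374, M+2 0.1739, M+4 0.3231, M+6 0.3002, M+8 0.1394, M+10 0.0259; the largest is M+4.
P(M+4) = C(5,2) × 0.51839^3 × 0.48161^2 = 10 × 0.13930601 × 0.23194819 = 0.323118 (base)
P(M+6) = C(5,3) × 0.51839^2 × 0.48161^3 = 10 × 0.26872819 × 0.11170857 = 0.300192
Relative intensity = 0.300192 / 0.323118 × 100 = 92.9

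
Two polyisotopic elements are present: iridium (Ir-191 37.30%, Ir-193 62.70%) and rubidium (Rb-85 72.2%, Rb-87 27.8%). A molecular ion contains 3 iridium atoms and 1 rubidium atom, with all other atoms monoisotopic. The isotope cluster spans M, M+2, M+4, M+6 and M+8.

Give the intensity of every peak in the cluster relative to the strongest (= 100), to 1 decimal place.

9.6 : 52.1 : 100.0 : 76.9 : 17.6

Iridium pattern (n=3): 0.05189512 : 0.26170165 : 0.43991135 : 0.24649188
Rubidium pattern (n=1): 0.7220 : 0.2780
Convolve the two distributions (both contribute in 2-u steps):
  M: 0.05189512×0.7220 = 0.037468
  M+2: 0.05189512×0.2780 + 0.26170165×0.7220 = 0.203375
  M+4: 0.26170165×0.2780 + 0.43991135×0.7220 = 0.390369
  M+6: 0.43991135×0.2780 + 0.24649188×0.7220 = 0.300262
  M+8: 0.24649188×0.2780 = 0.068525
Scale to base peak (0.390369) = 100: 9.6 : 52.1 : 100.0 : 76.9 : 17.6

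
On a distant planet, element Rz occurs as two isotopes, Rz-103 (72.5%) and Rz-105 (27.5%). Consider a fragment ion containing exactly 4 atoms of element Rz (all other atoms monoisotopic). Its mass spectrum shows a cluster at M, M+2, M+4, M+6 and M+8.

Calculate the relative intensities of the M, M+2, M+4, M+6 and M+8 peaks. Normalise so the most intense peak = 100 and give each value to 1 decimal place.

65.9 : 100.0 : 56.9 : 14.4 : 1.4

The 4 Rz atoms are independent, so intensities follow the terms of (0.725 + 0.275)^4.
P(M) = 0.725^4 = 0.276282
P(M+2) = 4 × 0.725^3 × 0.275^1 = 0.419186
P(M+4) = 6 × 0.725^2 × 0.275^2 = 0.238502
P(M+6) = 4 × 0.725^1 × 0.275^3 = 0.060311
P(M+8) = 0.275^4 = 0.005719
The M+2 peak is largest (0.419186); scaling to 100 gives 65.9 : 100.0 : 56.9 : 14.4 : 1.4.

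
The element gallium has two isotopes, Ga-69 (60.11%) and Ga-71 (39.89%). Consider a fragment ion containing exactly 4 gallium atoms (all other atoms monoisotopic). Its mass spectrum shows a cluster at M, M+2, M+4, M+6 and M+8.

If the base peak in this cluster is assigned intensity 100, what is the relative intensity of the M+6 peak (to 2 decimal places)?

44.04

Binomial terms of (0.6011 + 0.3989)^4: M 0.1306, M+2 0.3465, M+4 0.3450, M+6 0.1526, M+8 0.0253 → M+2 is the base peak.
P(M+2) = C(4,1) × 0.6011^3 × 0.3989^1 = 4 × 0.21719018 × 0.3989 = 0.346549 (base)
P(M+6) = C(4,3) × 0.6011^1 × 0.3989^3 = 4 × 0.6011 × 0.06347345 = 0.152616
Relative intensity = 0.152616 / 0.346549 × 100 = 44.04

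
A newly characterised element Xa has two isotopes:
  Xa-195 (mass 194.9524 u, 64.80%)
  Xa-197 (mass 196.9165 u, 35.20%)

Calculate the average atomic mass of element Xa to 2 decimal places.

195.64 u

Ar = Σ fᵢ·mᵢ = 0.6480 × 194.9524 + 0.3520 × 196.9165
= 126.32916 + 69.31461 = 195.64377 u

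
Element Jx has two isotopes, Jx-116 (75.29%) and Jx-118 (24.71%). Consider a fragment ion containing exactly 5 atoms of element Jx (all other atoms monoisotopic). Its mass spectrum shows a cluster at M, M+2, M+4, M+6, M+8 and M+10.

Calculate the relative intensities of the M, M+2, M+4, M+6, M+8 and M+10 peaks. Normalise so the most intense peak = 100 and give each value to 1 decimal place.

Each Jx atom is independently Jx-116 (p = 0.7529) or Jx-118 (q = 0.2471); the cluster is the binomial expansion (p + q)^5.
P(M) = 0.7529^5 = 0.241928
P(M+2) = 5 × 0.7529^4 × 0.2471^1 = 0.397001
P(M+4) = 10 × 0.7529^3 × 0.2471^2 = 0.260590
P(M+6) = 10 × 0.7529^2 × 0.2471^3 = 0.085525
P(M+8) = 5 × 0.7529^1 × 0.2471^4 = 0.014035
P(M+10) = 0.2471^5 = 0.000921
The M+2 peak is largest (0.397001); scaling to 100 gives 60.9 : 100.0 : 65.6 : 21.5 : 3.5 : 0.2.

60.9 : 100.0 : 65.6 : 21.5 : 3.5 : 0.2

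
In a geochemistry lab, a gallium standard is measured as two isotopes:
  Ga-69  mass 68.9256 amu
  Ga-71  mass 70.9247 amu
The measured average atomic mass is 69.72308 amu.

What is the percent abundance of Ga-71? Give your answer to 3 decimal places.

39.892%

With x = fraction of Ga-69 (so Ga-71 is 1 − x):
68.9256·x + 70.9247·(1 − x) = 69.72308
(68.9256 − 70.9247)·x = 69.72308 − 70.9247
x = -1.20162 / -1.9991 = 0.60108 → 60.108% Ga-69, 39.892% Ga-71.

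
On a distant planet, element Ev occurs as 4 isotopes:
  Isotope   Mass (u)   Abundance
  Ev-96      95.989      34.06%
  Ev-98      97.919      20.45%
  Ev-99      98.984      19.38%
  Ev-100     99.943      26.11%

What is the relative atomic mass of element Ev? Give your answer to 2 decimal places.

Average mass = Σ (abundance × isotope mass) = 0.3406 × 95.989 + 0.2045 × 97.919 + 0.1938 × 98.984 + 0.2611 × 99.943
= 32.6939 + 20.0244 + 19.1831 + 26.0951 = 97.9965 u

98.00 u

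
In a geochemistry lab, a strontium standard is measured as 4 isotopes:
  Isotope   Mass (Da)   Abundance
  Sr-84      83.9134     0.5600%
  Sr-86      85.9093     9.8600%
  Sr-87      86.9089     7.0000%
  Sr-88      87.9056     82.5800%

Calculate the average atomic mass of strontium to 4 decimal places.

Weight each isotope mass by its fractional abundance: 0.005600 × 83.9134 + 0.098600 × 85.9093 + 0.070000 × 86.9089 + 0.825800 × 87.9056
= 0.46992 + 8.47066 + 6.08362 + 72.59244 = 87.61664 Da

87.6166 Da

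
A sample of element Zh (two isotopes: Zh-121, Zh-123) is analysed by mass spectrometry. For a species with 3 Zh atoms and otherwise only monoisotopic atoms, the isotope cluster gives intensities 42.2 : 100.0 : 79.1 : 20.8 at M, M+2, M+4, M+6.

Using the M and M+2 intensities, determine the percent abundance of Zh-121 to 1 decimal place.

55.9%

Write p for the Zh-121 fraction. I(M+2)/I(M) = [C(3,1)·p^2·(1−p)] / p^3 = 3·(1−p)/p = 100.0/42.2 = 2.3697
(1−p)/p = 2.3697/3 = 0.7899  ⇒  p = 1/(1 + 0.7899) = 0.5587
Zh-121: 55.9%, Zh-123: 44.1%.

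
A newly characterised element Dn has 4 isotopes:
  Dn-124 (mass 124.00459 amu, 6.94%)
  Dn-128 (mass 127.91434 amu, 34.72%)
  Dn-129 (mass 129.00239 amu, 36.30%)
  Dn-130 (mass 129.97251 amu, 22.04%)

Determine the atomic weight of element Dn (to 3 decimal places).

Ar = Σ fᵢ·mᵢ = 0.0694 × 124.00459 + 0.3472 × 127.91434 + 0.3630 × 129.00239 + 0.2204 × 129.97251
= 8.605919 + 44.411859 + 46.827868 + 28.645941 = 128.491587 amu

128.492 amu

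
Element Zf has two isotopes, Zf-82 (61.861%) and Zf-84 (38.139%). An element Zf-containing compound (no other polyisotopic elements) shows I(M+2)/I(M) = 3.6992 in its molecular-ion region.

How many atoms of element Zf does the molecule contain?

With n Zf atoms, P(M+2)/P(M) = C(n,1)·p^(n−1)q / p^n = n·q/p = n · 0.38139/0.61861.
n = 3.6992 × 0.61861/0.38139 = 6.00 ≈ 6

6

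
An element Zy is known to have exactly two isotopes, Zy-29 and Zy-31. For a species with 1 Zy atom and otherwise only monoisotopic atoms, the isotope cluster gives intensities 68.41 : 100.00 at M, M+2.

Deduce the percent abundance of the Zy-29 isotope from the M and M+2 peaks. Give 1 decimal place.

Let p = fractional abundance of Zy-29. I(M+2)/I(M) = [C(1,1)·p^0·(1−p)] / p^1 = 1·(1−p)/p = 100.00/68.41 = 1.4618
(1−p)/p = 1.4618/1 = 1.4618  ⇒  p = 1/(1 + 1.4618) = 0.4062
Zy-29: 40.6%, Zy-31: 59.4%.

40.6%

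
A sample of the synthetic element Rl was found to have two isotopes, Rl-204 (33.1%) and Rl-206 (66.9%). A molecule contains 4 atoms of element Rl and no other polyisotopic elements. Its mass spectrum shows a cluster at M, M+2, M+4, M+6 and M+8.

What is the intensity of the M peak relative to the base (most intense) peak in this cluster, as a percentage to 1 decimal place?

3.0%

Term probabilities: M 0.0120, M+2 0.0970, M+4 0.2942, M+6 0.3964, M+8 0.2003. Base peak = M+6.
P(M+6) = C(4,3) × 0.331^1 × 0.669^3 = 4 × 0.3310 × 0.29941831 = 0.396430 (base)
P(M) = C(4,0) × 0.331^4 × 0.669^0 = 1 × 0.01200361 × 1.0000 = 0.012004
Relative intensity = 0.012004 / 0.396430 × 100 = 3.0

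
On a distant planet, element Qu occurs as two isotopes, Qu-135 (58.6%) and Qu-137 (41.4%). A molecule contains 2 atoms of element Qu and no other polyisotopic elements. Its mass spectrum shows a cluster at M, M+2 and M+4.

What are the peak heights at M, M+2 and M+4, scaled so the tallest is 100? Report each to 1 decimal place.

The 2 Qu atoms are independent, so intensities follow the terms of (0.586 + 0.414)^2.
P(M) = 0.586^2 = 0.343396
P(M+2) = 2 × 0.586^1 × 0.414^1 = 0.485208
P(M+4) = 0.414^2 = 0.171396
The M+2 peak is largest (0.485208); scaling to 100 gives 70.8 : 100.0 : 35.3.

70.8 : 100.0 : 35.3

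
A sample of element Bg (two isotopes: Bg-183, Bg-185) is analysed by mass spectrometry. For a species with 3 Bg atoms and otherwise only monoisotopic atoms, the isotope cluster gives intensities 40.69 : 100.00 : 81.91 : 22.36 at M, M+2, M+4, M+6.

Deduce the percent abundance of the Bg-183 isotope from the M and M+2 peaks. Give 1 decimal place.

55.0%

If p is the fraction of Bg that is Bg-183, then I(M+2)/I(M) = [C(3,1)·p^2·(1−p)] / p^3 = 3·(1−p)/p = 100.00/40.69 = 2.4576
(1−p)/p = 2.4576/3 = 0.8192  ⇒  p = 1/(1 + 0.8192) = 0.5497
Bg-183: 55.0%, Bg-185: 45.0%.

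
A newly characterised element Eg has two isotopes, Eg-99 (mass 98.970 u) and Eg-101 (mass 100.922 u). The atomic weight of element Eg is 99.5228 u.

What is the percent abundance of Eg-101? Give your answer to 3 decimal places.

With x = fraction of Eg-99 (so Eg-101 is 1 − x):
98.970·x + 100.922·(1 − x) = 99.5228
(98.970 − 100.922)·x = 99.5228 − 100.922
x = -1.3992 / -1.952 = 0.71680 → 71.680% Eg-99, 28.320% Eg-101.

28.320%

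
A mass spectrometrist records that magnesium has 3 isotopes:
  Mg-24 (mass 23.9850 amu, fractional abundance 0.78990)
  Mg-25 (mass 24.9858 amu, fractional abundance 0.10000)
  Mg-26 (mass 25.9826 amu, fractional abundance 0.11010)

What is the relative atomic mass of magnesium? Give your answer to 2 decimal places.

Average mass = Σ (abundance × isotope mass) = 0.78990 × 23.9850 + 0.10000 × 24.9858 + 0.11010 × 25.9826
= 18.94575 + 2.49858 + 2.86068 = 24.30501 amu

24.31 amu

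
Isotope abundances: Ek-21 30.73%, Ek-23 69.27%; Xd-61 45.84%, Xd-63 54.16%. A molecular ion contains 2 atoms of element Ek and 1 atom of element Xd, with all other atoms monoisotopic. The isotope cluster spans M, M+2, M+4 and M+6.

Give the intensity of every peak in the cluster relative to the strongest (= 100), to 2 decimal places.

9.61 : 54.67 : 100.00 : 57.68

Element Ek pattern (n=2): 0.09443329 : 0.42573342 : 0.47983329
Element Xd pattern (n=1): 0.4584 : 0.5416
Convolve the two distributions (both contribute in 2-u steps):
  M: 0.09443329×0.4584 = 0.043288
  M+2: 0.09443329×0.5416 + 0.42573342×0.4584 = 0.246301
  M+4: 0.42573342×0.5416 + 0.47983329×0.4584 = 0.450533
  M+6: 0.47983329×0.5416 = 0.259878
Scale to base peak (0.450533) = 100: 9.61 : 54.67 : 100.00 : 57.68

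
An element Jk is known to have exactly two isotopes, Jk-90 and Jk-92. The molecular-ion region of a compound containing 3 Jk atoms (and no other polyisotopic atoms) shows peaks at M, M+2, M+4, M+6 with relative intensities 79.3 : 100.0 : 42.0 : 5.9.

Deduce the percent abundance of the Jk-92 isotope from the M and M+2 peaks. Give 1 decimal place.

Write p for the Jk-90 fraction. I(M+2)/I(M) = [C(3,1)·p^2·(1−p)] / p^3 = 3·(1−p)/p = 100.0/79.3 = 1.2610
(1−p)/p = 1.2610/3 = 0.4203  ⇒  p = 1/(1 + 0.4203) = 0.7041
Jk-90: 70.4%, Jk-92: 29.6%.

29.6%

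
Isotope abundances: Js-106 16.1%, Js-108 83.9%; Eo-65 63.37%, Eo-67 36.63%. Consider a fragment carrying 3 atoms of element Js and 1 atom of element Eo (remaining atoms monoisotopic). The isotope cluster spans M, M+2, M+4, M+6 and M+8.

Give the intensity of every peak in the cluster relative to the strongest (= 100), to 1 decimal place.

0.5 : 8.6 : 48.0 : 100.0 : 43.4

Element Js pattern (n=3): 0.00417328 : 0.06524316 : 0.33999384 : 0.59058972
Element Eo pattern (n=1): 0.6337 : 0.3663
Convolve the two distributions (both contribute in 2-u steps):
  M: 0.00417328×0.6337 = 0.002645
  M+2: 0.00417328×0.3663 + 0.06524316×0.6337 = 0.042873
  M+4: 0.06524316×0.3663 + 0.33999384×0.6337 = 0.239353
  M+6: 0.33999384×0.3663 + 0.59058972×0.6337 = 0.498796
  M+8: 0.59058972×0.3663 = 0.216333
Scale to base peak (0.498796) = 100: 0.5 : 8.6 : 48.0 : 100.0 : 43.4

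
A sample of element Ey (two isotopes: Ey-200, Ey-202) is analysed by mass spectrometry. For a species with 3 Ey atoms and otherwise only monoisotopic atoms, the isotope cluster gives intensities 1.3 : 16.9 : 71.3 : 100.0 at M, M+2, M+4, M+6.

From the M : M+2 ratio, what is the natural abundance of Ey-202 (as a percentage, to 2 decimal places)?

81.25%

If p is the fraction of Ey that is Ey-200, then I(M+2)/I(M) = [C(3,1)·p^2·(1−p)] / p^3 = 3·(1−p)/p = 16.9/1.3 = 13.0000
(1−p)/p = 13.0000/3 = 4.3333  ⇒  p = 1/(1 + 4.3333) = 0.1875
Ey-200: 18.75%, Ey-202: 81.25%.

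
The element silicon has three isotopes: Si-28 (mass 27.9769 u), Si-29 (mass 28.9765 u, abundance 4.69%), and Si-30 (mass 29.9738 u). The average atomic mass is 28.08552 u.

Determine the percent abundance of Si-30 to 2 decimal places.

Let x and y be the fractions of Si-28 and Si-30. Then x + y = 1 − 0.0469 = 0.9531 and 27.9769x + 29.9738y = 28.08552 − 0.0469×28.9765 = 26.72652215.
Substituting: 27.9769x + 29.9738(0.9531 − x) = 26.72652215
(27.9769 − 29.9738)x = -1.84150663  ⇒  x = 0.92218, y = 0.03092
Si-28: 92.22%, Si-30: 3.09%.

3.09%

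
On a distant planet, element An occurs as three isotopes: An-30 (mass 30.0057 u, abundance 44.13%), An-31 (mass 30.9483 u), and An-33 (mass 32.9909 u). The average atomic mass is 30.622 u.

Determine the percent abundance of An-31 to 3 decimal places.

51.480%

The remaining 55.87% is split between An-31 (fraction x) and An-33 (fraction 0.5587 − x).
Substituting: 30.9483x + 32.9909(0.5587 − x) = 17.38048459
(30.9483 − 32.9909)x = -1.05153124  ⇒  x = 0.51480, y = 0.04390
An-31: 51.480%, An-33: 4.390%.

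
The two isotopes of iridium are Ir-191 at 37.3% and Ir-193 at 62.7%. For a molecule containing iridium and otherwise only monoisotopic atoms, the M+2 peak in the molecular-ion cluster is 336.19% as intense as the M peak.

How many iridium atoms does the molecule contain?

The M+2/M ratio from n Ir atoms is n · q/p = n · 0.627/0.373.
n = 3.3619 × 0.373/0.627 = 2.00 ≈ 2

2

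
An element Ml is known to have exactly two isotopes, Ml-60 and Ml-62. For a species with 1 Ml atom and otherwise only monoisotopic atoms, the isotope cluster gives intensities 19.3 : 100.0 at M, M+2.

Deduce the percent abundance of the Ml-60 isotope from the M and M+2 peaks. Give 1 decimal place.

16.2%

Let p = fractional abundance of Ml-60. I(M+2)/I(M) = [C(1,1)·p^0·(1−p)] / p^1 = 1·(1−p)/p = 100.0/19.3 = 5.1813
(1−p)/p = 5.1813/1 = 5.1813  ⇒  p = 1/(1 + 5.1813) = 0.1618
Ml-60: 16.2%, Ml-62: 83.8%.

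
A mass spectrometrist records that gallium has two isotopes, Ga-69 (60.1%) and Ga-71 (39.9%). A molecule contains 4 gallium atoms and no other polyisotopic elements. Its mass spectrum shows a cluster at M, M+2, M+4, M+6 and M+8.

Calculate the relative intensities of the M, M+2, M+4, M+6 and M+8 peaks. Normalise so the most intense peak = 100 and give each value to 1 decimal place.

37.7 : 100.0 : 99.6 : 44.1 : 7.3

Expanding (0.601 + 0.399)^4:
P(M) = 0.601^4 = 0.130466
P(M+2) = 4 × 0.601^3 × 0.399^1 = 0.346463
P(M+4) = 6 × 0.601^2 × 0.399^2 = 0.345021
P(M+6) = 4 × 0.601^1 × 0.399^3 = 0.152705
P(M+8) = 0.399^4 = 0.025345
The M+2 peak is largest (0.346463); scaling to 100 gives 37.7 : 100.0 : 99.6 : 44.1 : 7.3.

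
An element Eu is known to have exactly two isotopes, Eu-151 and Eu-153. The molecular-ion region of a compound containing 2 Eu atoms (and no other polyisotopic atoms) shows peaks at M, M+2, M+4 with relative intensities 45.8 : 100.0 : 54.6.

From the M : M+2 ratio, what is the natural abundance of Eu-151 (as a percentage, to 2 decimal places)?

47.81%

If p is the fraction of Eu that is Eu-151, then I(M+2)/I(M) = [C(2,1)·p^1·(1−p)] / p^2 = 2·(1−p)/p = 100.0/45.8 = 2.1834
(1−p)/p = 2.1834/2 = 1.0917  ⇒  p = 1/(1 + 1.0917) = 0.4781
Eu-151: 47.81%, Eu-153: 52.19%.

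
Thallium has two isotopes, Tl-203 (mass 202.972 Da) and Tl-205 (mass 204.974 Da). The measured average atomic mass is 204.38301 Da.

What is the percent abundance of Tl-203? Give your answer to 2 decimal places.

29.52%

With x = fraction of Tl-203 (so Tl-205 is 1 − x):
202.972·x + 204.974·(1 − x) = 204.38301
(202.972 − 204.974)·x = 204.38301 − 204.974
x = -0.59099 / -2.002 = 0.29520 → 29.52% Tl-203, 70.48% Tl-205.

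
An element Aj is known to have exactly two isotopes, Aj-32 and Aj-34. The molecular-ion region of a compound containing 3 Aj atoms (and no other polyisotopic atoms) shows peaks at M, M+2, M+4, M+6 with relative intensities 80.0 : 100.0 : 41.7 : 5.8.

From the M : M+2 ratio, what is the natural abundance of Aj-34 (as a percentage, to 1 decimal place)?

29.4%

If p is the fraction of Aj that is Aj-32, then I(M+2)/I(M) = [C(3,1)·p^2·(1−p)] / p^3 = 3·(1−p)/p = 100.0/80.0 = 1.2500
(1−p)/p = 1.2500/3 = 0.4167  ⇒  p = 1/(1 + 0.4167) = 0.7059
Aj-32: 70.6%, Aj-34: 29.4%.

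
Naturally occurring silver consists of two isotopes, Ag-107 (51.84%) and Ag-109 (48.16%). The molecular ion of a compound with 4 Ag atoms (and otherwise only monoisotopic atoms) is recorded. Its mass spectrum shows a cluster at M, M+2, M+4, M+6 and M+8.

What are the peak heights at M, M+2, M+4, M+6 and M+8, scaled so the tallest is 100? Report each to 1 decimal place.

19.3 : 71.8 : 100.0 : 61.9 : 14.4

Each Ag atom is independently Ag-107 (p = 0.5184) or Ag-109 (q = 0.4816); the cluster is the binomial expansion (p + q)^4.
P(M) = 0.5184^4 = 0.072220
P(M+2) = 4 × 0.5184^3 × 0.4816^1 = 0.268375
P(M+4) = 6 × 0.5184^2 × 0.4816^2 = 0.373985
P(M+6) = 4 × 0.5184^1 × 0.4816^3 = 0.231624
P(M+8) = 0.4816^4 = 0.053795
The M+4 peak is largest (0.373985); scaling to 100 gives 19.3 : 71.8 : 100.0 : 61.9 : 14.4.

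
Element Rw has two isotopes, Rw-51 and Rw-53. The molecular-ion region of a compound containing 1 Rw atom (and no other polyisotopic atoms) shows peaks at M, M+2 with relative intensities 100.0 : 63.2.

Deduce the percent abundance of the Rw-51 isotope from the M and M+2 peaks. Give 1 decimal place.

If p is the fraction of Rw that is Rw-51, then I(M+2)/I(M) = [C(1,1)·p^0·(1−p)] / p^1 = 1·(1−p)/p = 63.2/100.0 = 0.6320
(1−p)/p = 0.6320/1 = 0.6320  ⇒  p = 1/(1 + 0.6320) = 0.6127
Rw-51: 61.3%, Rw-53: 38.7%.

61.3%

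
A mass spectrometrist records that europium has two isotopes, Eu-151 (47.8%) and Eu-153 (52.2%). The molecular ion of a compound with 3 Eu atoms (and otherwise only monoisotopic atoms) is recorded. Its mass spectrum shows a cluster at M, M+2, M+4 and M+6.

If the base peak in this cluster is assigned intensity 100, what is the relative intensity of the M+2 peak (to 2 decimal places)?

Binomial terms of (0.478 + 0.522)^3: M 0.1092, M+2 0.3578, M+4 0.3907, M+6 0.1422 → M+4 is the base peak.
P(M+4) = C(3,2) × 0.478^1 × 0.522^2 = 3 × 0.4780 × 0.272484 = 0.390742 (base)
P(M+2) = C(3,1) × 0.478^2 × 0.522^1 = 3 × 0.228484 × 0.5220 = 0.357806
Relative intensity = 0.357806 / 0.390742 × 100 = 91.57

91.57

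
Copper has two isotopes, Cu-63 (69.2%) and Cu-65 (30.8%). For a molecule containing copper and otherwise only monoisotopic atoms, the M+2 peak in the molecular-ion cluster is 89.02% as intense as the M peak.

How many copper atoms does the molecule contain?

With n Cu atoms, P(M+2)/P(M) = C(n,1)·p^(n−1)q / p^n = n·q/p = n · 0.308/0.692.
n = 0.8902 × 0.692/0.308 = 2.00 ≈ 2

2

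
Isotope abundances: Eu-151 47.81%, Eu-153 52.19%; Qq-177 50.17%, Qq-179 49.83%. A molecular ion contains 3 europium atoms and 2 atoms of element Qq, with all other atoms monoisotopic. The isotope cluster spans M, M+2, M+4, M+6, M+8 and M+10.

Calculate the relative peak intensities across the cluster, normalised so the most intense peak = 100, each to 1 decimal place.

8.6 : 45.2 : 95.1 : 100.0 : 52.5 : 11.0

Europium pattern (n=3): 0.10928391 : 0.3578871 : 0.39067407 : 0.14215492
Element Qq pattern (n=2): 0.25170289 : 0.49999422 : 0.24830289
Convolve the two distributions (both contribute in 2-u steps):
  M: 0.10928391×0.25170289 = 0.027507
  M+2: 0.10928391×0.49999422 + 0.3578871×0.25170289 = 0.144723
  M+4: 0.10928391×0.24830289 + 0.3578871×0.49999422 + 0.39067407×0.25170289 = 0.304411
  M+6: 0.3578871×0.24830289 + 0.39067407×0.49999422 + 0.14215492×0.25170289 = 0.319980
  M+8: 0.39067407×0.24830289 + 0.14215492×0.49999422 = 0.168082
  M+10: 0.14215492×0.24830289 = 0.035297
Scale to base peak (0.319980) = 100: 8.6 : 45.2 : 95.1 : 100.0 : 52.5 : 11.0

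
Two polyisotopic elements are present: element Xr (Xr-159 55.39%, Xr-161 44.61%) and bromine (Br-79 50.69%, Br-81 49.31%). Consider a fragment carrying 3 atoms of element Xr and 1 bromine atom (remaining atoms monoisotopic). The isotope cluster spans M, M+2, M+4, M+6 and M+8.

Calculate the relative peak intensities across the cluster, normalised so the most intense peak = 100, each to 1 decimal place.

Element Xr pattern (n=3): 0.16993941 : 0.41059741 : 0.33068696 : 0.08877622
Bromine pattern (n=1): 0.5069 : 0.4931
Convolve the two distributions (both contribute in 2-u steps):
  M: 0.16993941×0.5069 = 0.086142
  M+2: 0.16993941×0.4931 + 0.41059741×0.5069 = 0.291929
  M+4: 0.41059741×0.4931 + 0.33068696×0.5069 = 0.370091
  M+6: 0.33068696×0.4931 + 0.08877622×0.5069 = 0.208062
  M+8: 0.08877622×0.4931 = 0.043776
Scale to base peak (0.370091) = 100: 23.3 : 78.9 : 100.0 : 56.2 : 11.8

23.3 : 78.9 : 100.0 : 56.2 : 11.8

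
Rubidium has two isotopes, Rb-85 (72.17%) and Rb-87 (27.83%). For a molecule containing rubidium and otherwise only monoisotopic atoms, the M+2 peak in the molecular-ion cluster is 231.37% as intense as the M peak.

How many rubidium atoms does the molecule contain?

The M+2/M ratio from n Rb atoms is n · q/p = n · 0.2783/0.7217.
n = 2.3137 × 0.7217/0.2783 = 6.00 ≈ 6

6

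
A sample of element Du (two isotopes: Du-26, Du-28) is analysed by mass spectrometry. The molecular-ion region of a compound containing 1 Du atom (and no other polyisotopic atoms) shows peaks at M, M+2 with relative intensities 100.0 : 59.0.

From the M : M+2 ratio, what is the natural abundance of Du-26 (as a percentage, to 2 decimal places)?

62.89%

If p is the fraction of Du that is Du-26, then I(M+2)/I(M) = [C(1,1)·p^0·(1−p)] / p^1 = 1·(1−p)/p = 59.0/100.0 = 0.5900
(1−p)/p = 0.5900/1 = 0.5900  ⇒  p = 1/(1 + 0.5900) = 0.6289
Du-26: 62.89%, Du-28: 37.11%.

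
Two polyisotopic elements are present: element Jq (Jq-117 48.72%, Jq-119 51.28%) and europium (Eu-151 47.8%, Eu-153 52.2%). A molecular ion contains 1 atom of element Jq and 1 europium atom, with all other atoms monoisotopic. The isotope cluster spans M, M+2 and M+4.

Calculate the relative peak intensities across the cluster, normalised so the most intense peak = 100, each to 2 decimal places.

Element Jq pattern (n=1): 0.4872 : 0.5128
Europium pattern (n=1): 0.4780 : 0.5220
Convolve the two distributions (both contribute in 2-u steps):
  M: 0.4872×0.4780 = 0.232882
  M+2: 0.4872×0.5220 + 0.5128×0.4780 = 0.499437
  M+4: 0.5128×0.5220 = 0.267682
Scale to base peak (0.499437) = 100: 46.63 : 100.00 : 53.60

46.63 : 100.00 : 53.60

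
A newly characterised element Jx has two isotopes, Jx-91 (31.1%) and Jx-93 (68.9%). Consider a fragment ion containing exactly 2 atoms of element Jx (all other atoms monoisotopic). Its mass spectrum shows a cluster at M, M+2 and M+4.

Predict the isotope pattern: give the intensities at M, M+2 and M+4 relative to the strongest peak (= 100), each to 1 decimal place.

20.4 : 90.3 : 100.0

Each Jx atom is independently Jx-91 (p = 0.311) or Jx-93 (q = 0.689); the cluster is the binomial expansion (p + q)^2.
P(M) = 0.311^2 = 0.096721
P(M+2) = 2 × 0.311^1 × 0.689^1 = 0.428558
P(M+4) = 0.689^2 = 0.474721
The M+4 peak is largest (0.474721); scaling to 100 gives 20.4 : 90.3 : 100.0.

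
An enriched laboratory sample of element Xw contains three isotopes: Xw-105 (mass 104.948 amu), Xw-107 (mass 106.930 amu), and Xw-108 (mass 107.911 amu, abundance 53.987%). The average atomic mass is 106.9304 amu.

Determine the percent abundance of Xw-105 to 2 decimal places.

26.70%

Let x and y be the fractions of Xw-105 and Xw-107. Then x + y = 1 − 0.53987 = 0.46013 and 104.948x + 106.930y = 106.9304 − 0.53987×107.911 = 48.67248843.
Substituting: 104.948x + 106.930(0.46013 − x) = 48.67248843
(104.948 − 106.930)x = -0.52921247  ⇒  x = 0.26701, y = 0.19312
Xw-105: 26.70%, Xw-107: 19.31%.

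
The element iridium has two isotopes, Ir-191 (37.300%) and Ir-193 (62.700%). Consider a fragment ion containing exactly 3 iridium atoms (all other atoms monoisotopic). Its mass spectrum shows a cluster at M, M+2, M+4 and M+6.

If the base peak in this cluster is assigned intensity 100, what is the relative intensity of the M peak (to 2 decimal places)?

Binomial terms of (0.37300 + 0.62700)^3: M 0.0519, M+2 0.2617, M+4 0.4399, M+6 0.2465 → M+4 is the base peak.
P(M+4) = C(3,2) × 0.37300^1 × 0.62700^2 = 3 × 0.3730 × 0.393129 = 0.439911 (base)
P(M) = C(3,0) × 0.37300^3 × 0.62700^0 = 1 × 0.05189512 × 1.0000 = 0.051895
Relative intensity = 0.051895 / 0.439911 × 100 = 11.80

11.80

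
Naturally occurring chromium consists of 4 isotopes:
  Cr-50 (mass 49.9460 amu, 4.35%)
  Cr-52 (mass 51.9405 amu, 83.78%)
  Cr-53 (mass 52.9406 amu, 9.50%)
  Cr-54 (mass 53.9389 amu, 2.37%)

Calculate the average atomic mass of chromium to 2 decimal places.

52.00 amu

Weight each isotope mass by its fractional abundance: 0.0435 × 49.9460 + 0.8378 × 51.9405 + 0.0950 × 52.9406 + 0.0237 × 53.9389
= 2.17265 + 43.51575 + 5.02936 + 1.27835 = 51.99611 amu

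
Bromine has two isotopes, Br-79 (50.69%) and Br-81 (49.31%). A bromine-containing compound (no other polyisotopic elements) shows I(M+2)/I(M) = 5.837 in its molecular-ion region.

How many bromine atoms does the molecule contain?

6

The M+2/M ratio from n Br atoms is n · q/p = n · 0.4931/0.5069.
n = 5.837 × 0.5069/0.4931 = 6.00 ≈ 6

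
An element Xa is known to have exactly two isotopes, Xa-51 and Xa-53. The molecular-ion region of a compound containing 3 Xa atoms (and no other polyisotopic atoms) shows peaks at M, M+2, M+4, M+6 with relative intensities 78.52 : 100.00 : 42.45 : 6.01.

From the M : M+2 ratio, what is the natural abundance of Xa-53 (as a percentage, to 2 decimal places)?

Let p = fractional abundance of Xa-51. I(M+2)/I(M) = [C(3,1)·p^2·(1−p)] / p^3 = 3·(1−p)/p = 100.00/78.52 = 1.2736
(1−p)/p = 1.2736/3 = 0.4245  ⇒  p = 1/(1 + 0.4245) = 0.7020
Xa-51: 70.20%, Xa-53: 29.80%.

29.80%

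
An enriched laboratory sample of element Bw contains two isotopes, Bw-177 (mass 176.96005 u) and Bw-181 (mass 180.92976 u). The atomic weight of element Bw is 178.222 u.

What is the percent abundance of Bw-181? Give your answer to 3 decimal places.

31.789%

Writing the weighted mean with unknown fraction x of Bw-177:
176.96005·x + 180.92976·(1 − x) = 178.222
(176.96005 − 180.92976)·x = 178.222 − 180.92976
x = -2.70776 / -3.96971 = 0.68211 → 68.211% Bw-177, 31.789% Bw-181.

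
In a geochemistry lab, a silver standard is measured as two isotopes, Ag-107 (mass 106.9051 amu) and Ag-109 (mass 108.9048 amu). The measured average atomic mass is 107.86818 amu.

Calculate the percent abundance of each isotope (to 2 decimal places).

Writing the weighted mean with unknown fraction x of Ag-107:
106.9051·x + 108.9048·(1 − x) = 107.86818
(106.9051 − 108.9048)·x = 107.86818 − 108.9048
x = -1.03662 / -1.9997 = 0.51839 → 51.84% Ag-107, 48.16% Ag-109.

Ag-107: 51.84%, Ag-109: 48.16%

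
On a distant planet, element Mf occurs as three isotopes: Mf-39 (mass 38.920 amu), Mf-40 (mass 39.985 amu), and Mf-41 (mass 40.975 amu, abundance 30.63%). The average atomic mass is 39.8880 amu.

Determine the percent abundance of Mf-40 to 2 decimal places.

Let x and y be the fractions of Mf-39 and Mf-40. Then x + y = 1 − 0.3063 = 0.6937 and 38.920x + 39.985y = 39.8880 − 0.3063×40.975 = 27.3373575.
Substituting: 38.920x + 39.985(0.6937 − x) = 27.3373575
(38.920 − 39.985)x = -0.400237  ⇒  x = 0.37581, y = 0.31789
Mf-39: 37.58%, Mf-40: 31.79%.

31.79%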